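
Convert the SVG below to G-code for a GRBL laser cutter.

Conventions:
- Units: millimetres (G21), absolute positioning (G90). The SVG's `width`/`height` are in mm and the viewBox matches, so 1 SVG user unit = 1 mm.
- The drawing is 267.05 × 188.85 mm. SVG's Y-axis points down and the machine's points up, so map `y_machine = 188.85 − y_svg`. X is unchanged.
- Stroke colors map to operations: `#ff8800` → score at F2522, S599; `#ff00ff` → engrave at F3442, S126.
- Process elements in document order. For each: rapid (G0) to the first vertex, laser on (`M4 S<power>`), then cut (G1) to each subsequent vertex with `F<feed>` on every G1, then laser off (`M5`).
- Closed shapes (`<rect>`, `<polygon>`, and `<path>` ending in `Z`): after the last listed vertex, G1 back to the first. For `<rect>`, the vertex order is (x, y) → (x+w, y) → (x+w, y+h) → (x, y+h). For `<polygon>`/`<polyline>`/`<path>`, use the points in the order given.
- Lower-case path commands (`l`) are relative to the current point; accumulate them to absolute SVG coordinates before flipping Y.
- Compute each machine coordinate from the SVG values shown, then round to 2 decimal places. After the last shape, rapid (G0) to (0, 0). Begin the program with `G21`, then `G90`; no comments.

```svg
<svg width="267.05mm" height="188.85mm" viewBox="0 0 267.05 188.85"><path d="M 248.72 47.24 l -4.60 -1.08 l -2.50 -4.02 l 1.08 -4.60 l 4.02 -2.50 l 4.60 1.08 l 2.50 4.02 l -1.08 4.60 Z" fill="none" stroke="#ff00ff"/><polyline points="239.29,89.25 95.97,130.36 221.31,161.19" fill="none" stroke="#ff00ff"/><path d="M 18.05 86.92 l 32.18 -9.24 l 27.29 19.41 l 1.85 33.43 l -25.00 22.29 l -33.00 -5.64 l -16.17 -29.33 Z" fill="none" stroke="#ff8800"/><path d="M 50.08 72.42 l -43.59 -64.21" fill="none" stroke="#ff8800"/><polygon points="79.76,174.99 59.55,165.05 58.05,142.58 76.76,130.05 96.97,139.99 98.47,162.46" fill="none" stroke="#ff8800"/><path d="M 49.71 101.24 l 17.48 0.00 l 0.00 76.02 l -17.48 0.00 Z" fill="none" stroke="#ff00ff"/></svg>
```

1 u = 1 mm; y_m = 188.85 − y.

[1] `<path>` regular polygon, #ff00ff→engrave S126 F3442: (248.72,141.61) → (244.12,142.69) → (241.62,146.71) → (242.70,151.31) → (246.72,153.81) → (251.32,152.73) → (253.82,148.71) → (252.74,144.11) → (248.72,141.61) (closed)

[2] `<polyline>` open polyline, #ff00ff→engrave S126 F3442: (239.29,99.60) → (95.97,58.49) → (221.31,27.66)

[3] `<path>` regular polygon, #ff8800→score S599 F2522: (18.05,101.93) → (50.23,111.17) → (77.52,91.76) → (79.37,58.33) → (54.37,36.04) → (21.37,41.68) → (5.20,71.01) → (18.05,101.93) (closed)

[4] `<path>` line segment, #ff8800→score S599 F2522: (50.08,116.43) → (6.49,180.64)

[5] `<polygon>` regular polygon, #ff8800→score S599 F2522: (79.76,13.86) → (59.55,23.80) → (58.05,46.27) → (76.76,58.80) → (96.97,48.86) → (98.47,26.39) → (79.76,13.86) (closed)

[6] `<path>` rectangle, #ff00ff→engrave S126 F3442: (49.71,87.61) → (67.19,87.61) → (67.19,11.59) → (49.71,11.59) → (49.71,87.61) (closed)

G21
G90
G0 X248.72 Y141.61
M4 S126
G1 X244.12 Y142.69 F3442
G1 X241.62 Y146.71 F3442
G1 X242.70 Y151.31 F3442
G1 X246.72 Y153.81 F3442
G1 X251.32 Y152.73 F3442
G1 X253.82 Y148.71 F3442
G1 X252.74 Y144.11 F3442
G1 X248.72 Y141.61 F3442
M5
G0 X239.29 Y99.60
M4 S126
G1 X95.97 Y58.49 F3442
G1 X221.31 Y27.66 F3442
M5
G0 X18.05 Y101.93
M4 S599
G1 X50.23 Y111.17 F2522
G1 X77.52 Y91.76 F2522
G1 X79.37 Y58.33 F2522
G1 X54.37 Y36.04 F2522
G1 X21.37 Y41.68 F2522
G1 X5.20 Y71.01 F2522
G1 X18.05 Y101.93 F2522
M5
G0 X50.08 Y116.43
M4 S599
G1 X6.49 Y180.64 F2522
M5
G0 X79.76 Y13.86
M4 S599
G1 X59.55 Y23.80 F2522
G1 X58.05 Y46.27 F2522
G1 X76.76 Y58.80 F2522
G1 X96.97 Y48.86 F2522
G1 X98.47 Y26.39 F2522
G1 X79.76 Y13.86 F2522
M5
G0 X49.71 Y87.61
M4 S126
G1 X67.19 Y87.61 F3442
G1 X67.19 Y11.59 F3442
G1 X49.71 Y11.59 F3442
G1 X49.71 Y87.61 F3442
M5
G0 X0.00 Y0.00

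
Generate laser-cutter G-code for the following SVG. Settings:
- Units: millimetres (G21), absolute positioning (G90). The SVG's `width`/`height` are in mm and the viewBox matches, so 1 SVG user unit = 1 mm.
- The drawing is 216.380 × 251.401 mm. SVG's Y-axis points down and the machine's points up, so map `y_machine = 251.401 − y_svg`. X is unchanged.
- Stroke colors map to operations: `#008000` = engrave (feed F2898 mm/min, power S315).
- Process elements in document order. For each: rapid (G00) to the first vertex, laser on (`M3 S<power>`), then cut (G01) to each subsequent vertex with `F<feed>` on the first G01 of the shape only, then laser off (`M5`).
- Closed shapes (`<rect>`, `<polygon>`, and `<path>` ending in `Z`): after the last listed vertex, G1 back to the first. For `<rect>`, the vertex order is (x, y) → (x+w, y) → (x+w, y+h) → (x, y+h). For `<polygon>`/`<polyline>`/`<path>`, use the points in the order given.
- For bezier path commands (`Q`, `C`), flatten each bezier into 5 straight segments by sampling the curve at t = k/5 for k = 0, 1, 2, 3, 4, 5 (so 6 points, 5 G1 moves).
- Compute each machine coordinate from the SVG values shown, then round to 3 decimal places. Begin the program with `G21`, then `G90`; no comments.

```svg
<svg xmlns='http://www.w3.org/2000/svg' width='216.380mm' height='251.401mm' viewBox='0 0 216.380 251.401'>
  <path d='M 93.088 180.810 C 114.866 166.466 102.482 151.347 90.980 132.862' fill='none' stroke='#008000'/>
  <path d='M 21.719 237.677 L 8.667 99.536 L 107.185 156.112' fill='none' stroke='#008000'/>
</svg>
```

Since the viewBox matches the mm dimensions, user units are millimetres directly. The only transform is the Y-flip y_m = 251.401 − y_svg.

Shape 1 is a cubic bezier drawn with `<path>`. Its stroke #008000 means engrave at S315, F2898. After flipping Y the toolpath is (93.088,70.591) → (102.336,79.311) → (105.067,88.342) → (102.963,97.807) → (97.707,107.831) → (90.980,118.539).

Shape 2 is a open polyline drawn with `<path>`. Its stroke #008000 means engrave at S315, F2898. After flipping Y the toolpath is (21.719,13.724) → (8.667,151.865) → (107.185,95.289).

G21
G90
G00 X93.088 Y70.591
M3 S315
G01 X102.336 Y79.311 F2898
G01 X105.067 Y88.342
G01 X102.963 Y97.807
G01 X97.707 Y107.831
G01 X90.980 Y118.539
M5
G00 X21.719 Y13.724
M3 S315
G01 X8.667 Y151.865 F2898
G01 X107.185 Y95.289
M5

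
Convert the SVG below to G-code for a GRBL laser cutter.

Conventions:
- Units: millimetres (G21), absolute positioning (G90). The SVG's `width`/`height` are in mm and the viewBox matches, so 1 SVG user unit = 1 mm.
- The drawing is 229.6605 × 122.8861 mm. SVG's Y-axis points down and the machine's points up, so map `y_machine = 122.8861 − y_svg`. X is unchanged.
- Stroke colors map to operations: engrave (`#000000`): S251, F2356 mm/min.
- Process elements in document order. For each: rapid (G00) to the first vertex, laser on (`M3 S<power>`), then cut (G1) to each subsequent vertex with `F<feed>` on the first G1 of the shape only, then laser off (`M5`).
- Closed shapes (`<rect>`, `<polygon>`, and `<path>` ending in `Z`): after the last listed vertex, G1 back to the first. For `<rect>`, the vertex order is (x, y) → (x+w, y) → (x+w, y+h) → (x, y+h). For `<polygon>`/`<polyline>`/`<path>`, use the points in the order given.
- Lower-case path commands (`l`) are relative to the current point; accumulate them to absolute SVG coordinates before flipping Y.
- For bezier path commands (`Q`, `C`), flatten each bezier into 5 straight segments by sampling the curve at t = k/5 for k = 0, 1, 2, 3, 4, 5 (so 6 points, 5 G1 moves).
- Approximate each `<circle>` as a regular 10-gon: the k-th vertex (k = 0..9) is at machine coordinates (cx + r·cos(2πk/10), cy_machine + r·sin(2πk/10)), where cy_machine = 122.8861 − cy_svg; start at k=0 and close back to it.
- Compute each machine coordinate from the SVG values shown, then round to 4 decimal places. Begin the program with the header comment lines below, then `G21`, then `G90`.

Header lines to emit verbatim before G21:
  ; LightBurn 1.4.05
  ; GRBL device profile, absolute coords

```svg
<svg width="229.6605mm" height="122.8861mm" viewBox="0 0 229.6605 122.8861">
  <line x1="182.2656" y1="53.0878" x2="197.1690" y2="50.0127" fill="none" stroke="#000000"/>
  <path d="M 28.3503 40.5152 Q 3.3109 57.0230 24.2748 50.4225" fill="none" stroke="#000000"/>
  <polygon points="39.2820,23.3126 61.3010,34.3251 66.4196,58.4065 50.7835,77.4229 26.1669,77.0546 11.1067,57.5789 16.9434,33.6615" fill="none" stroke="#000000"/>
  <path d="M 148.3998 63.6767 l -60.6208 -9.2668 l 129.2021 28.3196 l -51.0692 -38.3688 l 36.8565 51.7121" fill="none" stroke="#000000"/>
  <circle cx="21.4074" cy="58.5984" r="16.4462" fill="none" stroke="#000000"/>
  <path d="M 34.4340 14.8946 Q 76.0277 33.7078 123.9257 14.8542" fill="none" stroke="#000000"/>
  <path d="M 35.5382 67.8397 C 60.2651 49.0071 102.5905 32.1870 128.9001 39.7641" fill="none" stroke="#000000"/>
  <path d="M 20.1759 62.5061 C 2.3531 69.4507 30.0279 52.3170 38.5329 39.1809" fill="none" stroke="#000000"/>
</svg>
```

Since the viewBox matches the mm dimensions, user units are millimetres directly. The only transform is the Y-flip y_m = 122.8861 − y_svg.

Shape 1 is a line segment drawn with `<line>`. Its stroke #000000 means engrave at S251, F2356. After flipping Y the toolpath is (182.2656,69.7983) → (197.1690,72.8734).

Shape 2 is a quadratic bezier drawn with `<path>`. Its stroke #000000 means engrave at S251, F2356. After flipping Y the toolpath is (28.3503,82.3709) → (20.1747,76.6921) → (15.6793,72.8620) → (14.8642,70.8805) → (17.7294,70.7477) → (24.2748,72.4636).

Shape 3 is a regular polygon drawn with `<polygon>`. Its stroke #000000 means engrave at S251, F2356. After flipping Y the toolpath is (39.2820,99.5735) → (61.3010,88.5610) → (66.4196,64.4796) → (50.7835,45.4632) → (26.1669,45.8315) → (11.1067,65.3072) → (16.9434,89.2246) → (39.2820,99.5735), returning to the start.

Shape 4 is a open polyline drawn with `<path>`. Its stroke #000000 means engrave at S251, F2356. After flipping Y the toolpath is (148.3998,59.2094) → (87.7790,68.4762) → (216.9811,40.1566) → (165.9119,78.5254) → (202.7684,26.8133).

Shape 5 is a circle drawn with `<circle>`. Its stroke #000000 means engrave at S251, F2356. After flipping Y the toolpath is (37.8536,64.2877) → (34.7127,73.9545) → (26.4896,79.9290) → (16.3252,79.9290) → (8.1021,73.9545) → (4.9612,64.2877) → (8.1021,54.6209) → (16.3252,48.6464) → (26.4896,48.6464) → (34.7127,54.6209) → (37.8536,64.2877), returning to the start.

Shape 6 is a quadratic bezier drawn with `<path>`. Its stroke #000000 means engrave at S251, F2356. After flipping Y the toolpath is (34.4340,107.9915) → (51.3237,101.9729) → (68.7176,98.9676) → (86.6160,98.9757) → (105.0187,101.9971) → (123.9257,108.0319).

Shape 7 is a cubic bezier drawn with `<path>`. Its stroke #000000 means engrave at S251, F2356. After flipping Y the toolpath is (35.5382,55.0464) → (52.2172,65.9254) → (71.5064,75.2469) → (91.7923,81.9365) → (111.4614,84.9197) → (128.9001,83.1220).

Shape 8 is a cubic bezier drawn with `<path>`. Its stroke #000000 means engrave at S251, F2356. After flipping Y the toolpath is (20.1759,60.3800) → (14.4246,58.8780) → (16.4887,61.8072) → (23.2641,67.8199) → (31.6469,75.5684) → (38.5329,83.7052).

; LightBurn 1.4.05
; GRBL device profile, absolute coords
G21
G90
G00 X182.2656 Y69.7983
M3 S251
G1 X197.1690 Y72.8734 F2356
M5
G00 X28.3503 Y82.3709
M3 S251
G1 X20.1747 Y76.6921 F2356
G1 X15.6793 Y72.8620
G1 X14.8642 Y70.8805
G1 X17.7294 Y70.7477
G1 X24.2748 Y72.4636
M5
G00 X39.2820 Y99.5735
M3 S251
G1 X61.3010 Y88.5610 F2356
G1 X66.4196 Y64.4796
G1 X50.7835 Y45.4632
G1 X26.1669 Y45.8315
G1 X11.1067 Y65.3072
G1 X16.9434 Y89.2246
G1 X39.2820 Y99.5735
M5
G00 X148.3998 Y59.2094
M3 S251
G1 X87.7790 Y68.4762 F2356
G1 X216.9811 Y40.1566
G1 X165.9119 Y78.5254
G1 X202.7684 Y26.8133
M5
G00 X37.8536 Y64.2877
M3 S251
G1 X34.7127 Y73.9545 F2356
G1 X26.4896 Y79.9290
G1 X16.3252 Y79.9290
G1 X8.1021 Y73.9545
G1 X4.9612 Y64.2877
G1 X8.1021 Y54.6209
G1 X16.3252 Y48.6464
G1 X26.4896 Y48.6464
G1 X34.7127 Y54.6209
G1 X37.8536 Y64.2877
M5
G00 X34.4340 Y107.9915
M3 S251
G1 X51.3237 Y101.9729 F2356
G1 X68.7176 Y98.9676
G1 X86.6160 Y98.9757
G1 X105.0187 Y101.9971
G1 X123.9257 Y108.0319
M5
G00 X35.5382 Y55.0464
M3 S251
G1 X52.2172 Y65.9254 F2356
G1 X71.5064 Y75.2469
G1 X91.7923 Y81.9365
G1 X111.4614 Y84.9197
G1 X128.9001 Y83.1220
M5
G00 X20.1759 Y60.3800
M3 S251
G1 X14.4246 Y58.8780 F2356
G1 X16.4887 Y61.8072
G1 X23.2641 Y67.8199
G1 X31.6469 Y75.5684
G1 X38.5329 Y83.7052
M5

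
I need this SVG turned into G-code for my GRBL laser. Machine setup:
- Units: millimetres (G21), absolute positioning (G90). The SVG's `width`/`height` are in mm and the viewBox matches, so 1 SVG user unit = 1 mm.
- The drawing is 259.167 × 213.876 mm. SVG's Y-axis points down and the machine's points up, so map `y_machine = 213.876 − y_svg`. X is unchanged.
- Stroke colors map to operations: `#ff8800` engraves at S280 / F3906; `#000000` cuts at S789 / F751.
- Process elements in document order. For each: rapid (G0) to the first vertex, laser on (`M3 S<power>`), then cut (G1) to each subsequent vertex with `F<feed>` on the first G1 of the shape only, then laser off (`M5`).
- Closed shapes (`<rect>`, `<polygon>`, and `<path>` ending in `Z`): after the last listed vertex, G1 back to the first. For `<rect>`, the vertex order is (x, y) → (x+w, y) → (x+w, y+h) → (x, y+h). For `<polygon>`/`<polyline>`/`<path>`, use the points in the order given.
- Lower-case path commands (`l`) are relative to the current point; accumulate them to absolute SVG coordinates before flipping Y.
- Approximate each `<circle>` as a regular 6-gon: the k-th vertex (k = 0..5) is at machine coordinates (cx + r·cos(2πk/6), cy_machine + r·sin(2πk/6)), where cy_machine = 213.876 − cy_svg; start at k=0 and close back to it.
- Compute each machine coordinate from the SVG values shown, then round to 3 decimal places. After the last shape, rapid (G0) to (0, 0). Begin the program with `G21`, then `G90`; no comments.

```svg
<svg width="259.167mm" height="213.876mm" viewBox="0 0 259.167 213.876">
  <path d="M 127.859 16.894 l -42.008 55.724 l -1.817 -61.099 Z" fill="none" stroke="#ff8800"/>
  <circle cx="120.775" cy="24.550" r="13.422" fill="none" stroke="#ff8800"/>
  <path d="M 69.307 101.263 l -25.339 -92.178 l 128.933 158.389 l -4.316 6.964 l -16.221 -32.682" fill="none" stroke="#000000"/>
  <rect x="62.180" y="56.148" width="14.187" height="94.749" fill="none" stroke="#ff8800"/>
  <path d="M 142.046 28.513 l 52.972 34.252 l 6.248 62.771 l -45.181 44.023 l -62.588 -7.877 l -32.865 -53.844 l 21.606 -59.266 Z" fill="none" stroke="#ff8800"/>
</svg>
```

G21
G90
G0 X127.859 Y196.982
M3 S280
G1 X85.851 Y141.258 F3906
G1 X84.034 Y202.357
G1 X127.859 Y196.982
M5
G0 X134.197 Y189.326
M3 S280
G1 X127.486 Y200.950 F3906
G1 X114.064 Y200.950
G1 X107.353 Y189.326
G1 X114.064 Y177.702
G1 X127.486 Y177.702
G1 X134.197 Y189.326
M5
G0 X69.307 Y112.613
M3 S789
G1 X43.968 Y204.791 F751
G1 X172.901 Y46.402
G1 X168.585 Y39.438
G1 X152.364 Y72.120
M5
G0 X62.180 Y157.728
M3 S280
G1 X76.367 Y157.728 F3906
G1 X76.367 Y62.979
G1 X62.180 Y62.979
G1 X62.180 Y157.728
M5
G0 X142.046 Y185.363
M3 S280
G1 X195.018 Y151.111 F3906
G1 X201.266 Y88.340
G1 X156.085 Y44.317
G1 X93.497 Y52.194
G1 X60.632 Y106.038
G1 X82.238 Y165.304
G1 X142.046 Y185.363
M5
G0 X0.000 Y0.000

1 u = 1 mm; y_m = 213.876 − y.

[1] `<path>` closed polygon, #ff8800→engrave S280 F3906: (127.859,196.982) → (85.851,141.258) → (84.034,202.357) → (127.859,196.982) (closed)

[2] `<circle>` circle, #ff8800→engrave S280 F3906: (134.197,189.326) → (127.486,200.950) → (114.064,200.950) → (107.353,189.326) → (114.064,177.702) → (127.486,177.702) → (134.197,189.326) (closed)

[3] `<path>` open polyline, #000000→cut S789 F751: (69.307,112.613) → (43.968,204.791) → (172.901,46.402) → (168.585,39.438) → (152.364,72.120)

[4] `<rect>` rectangle, #ff8800→engrave S280 F3906: (62.180,157.728) → (76.367,157.728) → (76.367,62.979) → (62.180,62.979) → (62.180,157.728) (closed)

[5] `<path>` regular polygon, #ff8800→engrave S280 F3906: (142.046,185.363) → (195.018,151.111) → (201.266,88.340) → (156.085,44.317) → (93.497,52.194) → (60.632,106.038) → (82.238,165.304) → (142.046,185.363) (closed)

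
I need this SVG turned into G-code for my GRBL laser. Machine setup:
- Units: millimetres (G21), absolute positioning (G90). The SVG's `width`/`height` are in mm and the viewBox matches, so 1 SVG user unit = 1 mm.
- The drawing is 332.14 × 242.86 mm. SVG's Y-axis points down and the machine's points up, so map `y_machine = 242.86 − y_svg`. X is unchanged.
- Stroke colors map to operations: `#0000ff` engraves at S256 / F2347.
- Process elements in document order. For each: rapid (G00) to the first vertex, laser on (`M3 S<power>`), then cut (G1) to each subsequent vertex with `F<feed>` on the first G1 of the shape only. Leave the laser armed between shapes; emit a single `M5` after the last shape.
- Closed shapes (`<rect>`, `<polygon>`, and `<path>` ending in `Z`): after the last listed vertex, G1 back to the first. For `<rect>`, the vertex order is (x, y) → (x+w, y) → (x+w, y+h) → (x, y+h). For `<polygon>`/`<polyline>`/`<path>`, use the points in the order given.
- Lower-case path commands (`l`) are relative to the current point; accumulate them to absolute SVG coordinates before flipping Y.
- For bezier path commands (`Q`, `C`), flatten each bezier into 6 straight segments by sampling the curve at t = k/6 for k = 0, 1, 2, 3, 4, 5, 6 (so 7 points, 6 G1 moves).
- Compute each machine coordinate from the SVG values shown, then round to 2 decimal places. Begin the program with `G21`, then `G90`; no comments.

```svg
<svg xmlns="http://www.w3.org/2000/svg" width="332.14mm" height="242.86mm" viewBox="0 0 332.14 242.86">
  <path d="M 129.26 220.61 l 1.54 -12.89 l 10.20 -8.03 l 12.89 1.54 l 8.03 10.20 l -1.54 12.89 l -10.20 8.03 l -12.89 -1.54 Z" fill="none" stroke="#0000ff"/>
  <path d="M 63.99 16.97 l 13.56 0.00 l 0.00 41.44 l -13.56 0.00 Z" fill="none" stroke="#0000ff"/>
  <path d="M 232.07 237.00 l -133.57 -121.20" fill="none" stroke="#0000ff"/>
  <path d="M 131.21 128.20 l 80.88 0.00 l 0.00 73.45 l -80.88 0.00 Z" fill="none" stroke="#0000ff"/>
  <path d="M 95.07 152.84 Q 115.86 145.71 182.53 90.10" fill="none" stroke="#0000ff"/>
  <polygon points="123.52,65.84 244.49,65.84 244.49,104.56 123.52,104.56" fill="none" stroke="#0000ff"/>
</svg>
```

1 u = 1 mm; y_m = 242.86 − y.

[1] `<path>` regular polygon, #0000ff→engrave S256 F2347: (129.26,22.25) → (130.80,35.14) → (141.00,43.17) → (153.89,41.63) → (161.92,31.43) → (160.38,18.54) → (150.18,10.51) → (137.29,12.05) → (129.26,22.25) (closed)

[2] `<path>` rectangle, #0000ff→engrave S256 F2347: (63.99,225.89) → (77.55,225.89) → (77.55,184.45) → (63.99,184.45) → (63.99,225.89) (closed)

[3] `<path>` line segment, #0000ff→engrave S256 F2347: (232.07,5.86) → (98.50,127.06)

[4] `<path>` rectangle, #0000ff→engrave S256 F2347: (131.21,114.66) → (212.09,114.66) → (212.09,41.21) → (131.21,41.21) → (131.21,114.66) (closed)

[5] `<path>` quadratic bezier, #0000ff→engrave S256 F2347: (95.07,90.02) → (103.27,93.74) → (114.03,100.16) → (127.33,109.27) → (143.18,121.07) → (161.58,135.57) → (182.53,152.76)

[6] `<polygon>` rectangle, #0000ff→engrave S256 F2347: (123.52,177.02) → (244.49,177.02) → (244.49,138.30) → (123.52,138.30) → (123.52,177.02) (closed)

G21
G90
G00 X129.26 Y22.25
M3 S256
G1 X130.80 Y35.14 F2347
G1 X141.00 Y43.17
G1 X153.89 Y41.63
G1 X161.92 Y31.43
G1 X160.38 Y18.54
G1 X150.18 Y10.51
G1 X137.29 Y12.05
G1 X129.26 Y22.25
G00 X63.99 Y225.89
M3 S256
G1 X77.55 Y225.89 F2347
G1 X77.55 Y184.45
G1 X63.99 Y184.45
G1 X63.99 Y225.89
G00 X232.07 Y5.86
M3 S256
G1 X98.50 Y127.06 F2347
G00 X131.21 Y114.66
M3 S256
G1 X212.09 Y114.66 F2347
G1 X212.09 Y41.21
G1 X131.21 Y41.21
G1 X131.21 Y114.66
G00 X95.07 Y90.02
M3 S256
G1 X103.27 Y93.74 F2347
G1 X114.03 Y100.16
G1 X127.33 Y109.27
G1 X143.18 Y121.07
G1 X161.58 Y135.57
G1 X182.53 Y152.76
G00 X123.52 Y177.02
M3 S256
G1 X244.49 Y177.02 F2347
G1 X244.49 Y138.30
G1 X123.52 Y138.30
G1 X123.52 Y177.02
M5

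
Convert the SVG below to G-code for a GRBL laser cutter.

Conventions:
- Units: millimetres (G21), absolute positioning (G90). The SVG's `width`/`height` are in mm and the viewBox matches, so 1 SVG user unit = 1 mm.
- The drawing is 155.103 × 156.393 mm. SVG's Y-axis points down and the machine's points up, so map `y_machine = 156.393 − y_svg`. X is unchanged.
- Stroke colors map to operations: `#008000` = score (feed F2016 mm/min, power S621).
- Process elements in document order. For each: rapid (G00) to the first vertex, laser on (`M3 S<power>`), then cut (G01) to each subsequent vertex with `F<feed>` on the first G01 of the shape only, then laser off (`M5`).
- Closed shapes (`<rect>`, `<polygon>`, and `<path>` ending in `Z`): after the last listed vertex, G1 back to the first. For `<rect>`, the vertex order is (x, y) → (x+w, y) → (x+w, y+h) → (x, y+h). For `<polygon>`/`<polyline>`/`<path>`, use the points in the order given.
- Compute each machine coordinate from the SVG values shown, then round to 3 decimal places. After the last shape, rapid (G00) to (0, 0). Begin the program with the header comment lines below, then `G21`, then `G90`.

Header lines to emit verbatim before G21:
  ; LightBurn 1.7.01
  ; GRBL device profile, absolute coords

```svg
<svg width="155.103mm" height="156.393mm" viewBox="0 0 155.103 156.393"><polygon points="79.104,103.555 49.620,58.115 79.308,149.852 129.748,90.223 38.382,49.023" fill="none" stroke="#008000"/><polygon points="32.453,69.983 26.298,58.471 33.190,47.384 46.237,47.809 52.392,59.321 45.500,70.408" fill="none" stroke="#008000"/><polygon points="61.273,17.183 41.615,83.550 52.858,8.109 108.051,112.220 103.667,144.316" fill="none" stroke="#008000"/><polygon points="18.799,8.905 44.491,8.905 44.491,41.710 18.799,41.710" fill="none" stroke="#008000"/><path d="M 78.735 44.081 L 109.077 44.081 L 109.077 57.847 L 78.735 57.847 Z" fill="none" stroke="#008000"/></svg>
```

viewBox `0 0 155.103 156.393` with mm width/height → 1 unit = 1 mm. Flip: y_m = 156.393 − y_svg.

**Shape 1** — `<polygon>` closed polygon, stroke `#008000` → score (S621, F2016). Machine vertices: (79.104,52.838) → (49.620,98.278) → (79.308,6.541) → (129.748,66.170) → (38.382,107.370) → (79.104,52.838). Closed: final G1 returns to the first vertex.

**Shape 2** — `<polygon>` regular polygon, stroke `#008000` → score (S621, F2016). Machine vertices: (32.453,86.410) → (26.298,97.922) → (33.190,109.009) → (46.237,108.584) → (52.392,97.072) → (45.500,85.985) → (32.453,86.410). Closed: final G1 returns to the first vertex.

**Shape 3** — `<polygon>` closed polygon, stroke `#008000` → score (S621, F2016). Machine vertices: (61.273,139.210) → (41.615,72.843) → (52.858,148.284) → (108.051,44.173) → (103.667,12.077) → (61.273,139.210). Closed: final G1 returns to the first vertex.

**Shape 4** — `<polygon>` rectangle, stroke `#008000` → score (S621, F2016). Machine vertices: (18.799,147.488) → (44.491,147.488) → (44.491,114.683) → (18.799,114.683) → (18.799,147.488). Closed: final G1 returns to the first vertex.

**Shape 5** — `<path>` rectangle, stroke `#008000` → score (S621, F2016). Machine vertices: (78.735,112.312) → (109.077,112.312) → (109.077,98.546) → (78.735,98.546) → (78.735,112.312). Closed: final G1 returns to the first vertex.

; LightBurn 1.7.01
; GRBL device profile, absolute coords
G21
G90
G00 X79.104 Y52.838
M3 S621
G01 X49.620 Y98.278 F2016
G01 X79.308 Y6.541
G01 X129.748 Y66.170
G01 X38.382 Y107.370
G01 X79.104 Y52.838
M5
G00 X32.453 Y86.410
M3 S621
G01 X26.298 Y97.922 F2016
G01 X33.190 Y109.009
G01 X46.237 Y108.584
G01 X52.392 Y97.072
G01 X45.500 Y85.985
G01 X32.453 Y86.410
M5
G00 X61.273 Y139.210
M3 S621
G01 X41.615 Y72.843 F2016
G01 X52.858 Y148.284
G01 X108.051 Y44.173
G01 X103.667 Y12.077
G01 X61.273 Y139.210
M5
G00 X18.799 Y147.488
M3 S621
G01 X44.491 Y147.488 F2016
G01 X44.491 Y114.683
G01 X18.799 Y114.683
G01 X18.799 Y147.488
M5
G00 X78.735 Y112.312
M3 S621
G01 X109.077 Y112.312 F2016
G01 X109.077 Y98.546
G01 X78.735 Y98.546
G01 X78.735 Y112.312
M5
G00 X0.000 Y0.000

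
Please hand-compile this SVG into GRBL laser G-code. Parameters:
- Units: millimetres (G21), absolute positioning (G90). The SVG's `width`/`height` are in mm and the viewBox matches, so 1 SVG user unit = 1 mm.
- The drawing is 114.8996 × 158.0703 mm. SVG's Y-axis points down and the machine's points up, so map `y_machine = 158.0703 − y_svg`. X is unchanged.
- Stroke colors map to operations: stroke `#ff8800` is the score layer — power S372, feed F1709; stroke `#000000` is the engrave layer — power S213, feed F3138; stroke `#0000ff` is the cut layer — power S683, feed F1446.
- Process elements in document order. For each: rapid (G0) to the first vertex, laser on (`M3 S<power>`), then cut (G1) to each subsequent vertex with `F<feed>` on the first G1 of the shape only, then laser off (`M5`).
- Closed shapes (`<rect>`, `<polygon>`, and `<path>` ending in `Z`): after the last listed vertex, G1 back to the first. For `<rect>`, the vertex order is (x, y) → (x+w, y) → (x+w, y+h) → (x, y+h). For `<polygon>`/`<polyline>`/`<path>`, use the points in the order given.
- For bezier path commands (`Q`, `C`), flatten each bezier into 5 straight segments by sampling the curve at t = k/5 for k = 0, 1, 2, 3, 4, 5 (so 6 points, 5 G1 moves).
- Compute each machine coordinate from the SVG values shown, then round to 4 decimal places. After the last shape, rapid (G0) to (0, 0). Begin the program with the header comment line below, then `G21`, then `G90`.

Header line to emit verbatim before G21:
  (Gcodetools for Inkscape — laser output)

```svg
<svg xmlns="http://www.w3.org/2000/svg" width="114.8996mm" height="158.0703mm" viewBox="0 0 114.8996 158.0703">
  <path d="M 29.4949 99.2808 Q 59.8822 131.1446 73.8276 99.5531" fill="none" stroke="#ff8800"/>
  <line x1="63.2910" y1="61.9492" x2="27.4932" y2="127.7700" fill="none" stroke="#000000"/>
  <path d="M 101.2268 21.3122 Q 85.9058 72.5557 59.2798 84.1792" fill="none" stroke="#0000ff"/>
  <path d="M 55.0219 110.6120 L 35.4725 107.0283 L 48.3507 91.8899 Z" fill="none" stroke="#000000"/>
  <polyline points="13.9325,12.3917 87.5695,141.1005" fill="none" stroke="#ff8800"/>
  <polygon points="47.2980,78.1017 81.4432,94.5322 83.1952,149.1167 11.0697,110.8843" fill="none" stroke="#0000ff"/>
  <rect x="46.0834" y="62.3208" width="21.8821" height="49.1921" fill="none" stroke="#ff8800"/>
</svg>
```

Since the viewBox matches the mm dimensions, user units are millimetres directly. The only transform is the Y-flip y_m = 158.0703 − y_svg.

Shape 1 is a quadratic bezier drawn with `<path>`. Its stroke #ff8800 means score at S372, F1709. After flipping Y the toolpath is (29.4949,58.7895) → (40.9921,48.5822) → (51.1740,43.4513) → (60.0406,43.3968) → (67.5918,48.4188) → (73.8276,58.5172).

Shape 2 is a line segment drawn with `<line>`. Its stroke #000000 means engrave at S213, F3138. After flipping Y the toolpath is (63.2910,96.1211) → (27.4932,30.3003).

Shape 3 is a quadratic bezier drawn with `<path>`. Its stroke #0000ff means cut at S683, F1446. After flipping Y the toolpath is (101.2268,136.7581) → (94.6462,117.8455) → (87.1612,102.1025) → (78.7718,89.5291) → (69.4780,80.1253) → (59.2798,73.8911).

Shape 4 is a regular polygon drawn with `<path>`. Its stroke #000000 means engrave at S213, F3138. After flipping Y the toolpath is (55.0219,47.4583) → (35.4725,51.0420) → (48.3507,66.1804) → (55.0219,47.4583), returning to the start.

Shape 5 is a line segment drawn with `<polyline>`. Its stroke #ff8800 means score at S372, F1709. After flipping Y the toolpath is (13.9325,145.6786) → (87.5695,16.9698).

Shape 6 is a closed polygon drawn with `<polygon>`. Its stroke #0000ff means cut at S683, F1446. After flipping Y the toolpath is (47.2980,79.9686) → (81.4432,63.5381) → (83.1952,8.9536) → (11.0697,47.1860) → (47.2980,79.9686), returning to the start.

Shape 7 is a rectangle drawn with `<rect>`. Its stroke #ff8800 means score at S372, F1709. After flipping Y the toolpath is (46.0834,95.7495) → (67.9655,95.7495) → (67.9655,46.5574) → (46.0834,46.5574) → (46.0834,95.7495), returning to the start.

(Gcodetools for Inkscape — laser output)
G21
G90
G0 X29.4949 Y58.7895
M3 S372
G1 X40.9921 Y48.5822 F1709
G1 X51.1740 Y43.4513
G1 X60.0406 Y43.3968
G1 X67.5918 Y48.4188
G1 X73.8276 Y58.5172
M5
G0 X63.2910 Y96.1211
M3 S213
G1 X27.4932 Y30.3003 F3138
M5
G0 X101.2268 Y136.7581
M3 S683
G1 X94.6462 Y117.8455 F1446
G1 X87.1612 Y102.1025
G1 X78.7718 Y89.5291
G1 X69.4780 Y80.1253
G1 X59.2798 Y73.8911
M5
G0 X55.0219 Y47.4583
M3 S213
G1 X35.4725 Y51.0420 F3138
G1 X48.3507 Y66.1804
G1 X55.0219 Y47.4583
M5
G0 X13.9325 Y145.6786
M3 S372
G1 X87.5695 Y16.9698 F1709
M5
G0 X47.2980 Y79.9686
M3 S683
G1 X81.4432 Y63.5381 F1446
G1 X83.1952 Y8.9536
G1 X11.0697 Y47.1860
G1 X47.2980 Y79.9686
M5
G0 X46.0834 Y95.7495
M3 S372
G1 X67.9655 Y95.7495 F1709
G1 X67.9655 Y46.5574
G1 X46.0834 Y46.5574
G1 X46.0834 Y95.7495
M5
G0 X0.0000 Y0.0000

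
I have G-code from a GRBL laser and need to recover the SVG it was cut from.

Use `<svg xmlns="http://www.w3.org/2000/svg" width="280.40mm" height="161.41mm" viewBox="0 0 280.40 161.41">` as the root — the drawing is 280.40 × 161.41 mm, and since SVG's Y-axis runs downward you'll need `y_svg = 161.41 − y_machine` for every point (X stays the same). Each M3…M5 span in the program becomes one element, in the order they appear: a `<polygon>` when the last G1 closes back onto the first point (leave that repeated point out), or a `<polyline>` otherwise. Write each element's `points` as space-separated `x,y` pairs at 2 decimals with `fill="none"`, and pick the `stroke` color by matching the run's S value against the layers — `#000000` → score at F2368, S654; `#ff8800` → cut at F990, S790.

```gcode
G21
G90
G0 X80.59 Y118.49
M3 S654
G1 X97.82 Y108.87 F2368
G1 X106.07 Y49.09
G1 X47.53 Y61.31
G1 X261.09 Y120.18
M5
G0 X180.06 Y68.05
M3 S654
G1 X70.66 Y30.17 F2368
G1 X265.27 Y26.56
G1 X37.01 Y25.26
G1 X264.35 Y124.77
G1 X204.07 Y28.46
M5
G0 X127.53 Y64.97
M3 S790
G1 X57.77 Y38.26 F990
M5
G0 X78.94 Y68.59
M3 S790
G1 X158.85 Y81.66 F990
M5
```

Each laser-on run becomes one SVG element. Flip Y back into SVG space with y_svg = 161.41 − y_machine.

Run 1: power S654 maps to stroke `#000000` (score). The run is open, so emit a `<polyline>` with points (Y-flipped): 80.59,42.92 97.82,52.54 106.07,112.32 47.53,100.10 261.09,41.23.

Run 2: S654 ⇒ score layer `#000000`. The run is open, so emit a `<polyline>` with points (Y-flipped): 180.06,93.36 70.66,131.24 265.27,134.85 37.01,136.15 264.35,36.64 204.07,132.95.

Run 3: the run's S790 means `#ff8800` (cut). The run is open, so emit a `<polyline>` with points (Y-flipped): 127.53,96.44 57.77,123.15.

Run 4: the run's S790 means `#ff8800` (cut). The run is open, so emit a `<polyline>` with points (Y-flipped): 78.94,92.82 158.85,79.75.

<svg xmlns="http://www.w3.org/2000/svg" width="280.40mm" height="161.41mm" viewBox="0 0 280.40 161.41">
  <polyline points="80.59,42.92 97.82,52.54 106.07,112.32 47.53,100.10 261.09,41.23" fill="none" stroke="#000000"/>
  <polyline points="180.06,93.36 70.66,131.24 265.27,134.85 37.01,136.15 264.35,36.64 204.07,132.95" fill="none" stroke="#000000"/>
  <polyline points="127.53,96.44 57.77,123.15" fill="none" stroke="#ff8800"/>
  <polyline points="78.94,92.82 158.85,79.75" fill="none" stroke="#ff8800"/>
</svg>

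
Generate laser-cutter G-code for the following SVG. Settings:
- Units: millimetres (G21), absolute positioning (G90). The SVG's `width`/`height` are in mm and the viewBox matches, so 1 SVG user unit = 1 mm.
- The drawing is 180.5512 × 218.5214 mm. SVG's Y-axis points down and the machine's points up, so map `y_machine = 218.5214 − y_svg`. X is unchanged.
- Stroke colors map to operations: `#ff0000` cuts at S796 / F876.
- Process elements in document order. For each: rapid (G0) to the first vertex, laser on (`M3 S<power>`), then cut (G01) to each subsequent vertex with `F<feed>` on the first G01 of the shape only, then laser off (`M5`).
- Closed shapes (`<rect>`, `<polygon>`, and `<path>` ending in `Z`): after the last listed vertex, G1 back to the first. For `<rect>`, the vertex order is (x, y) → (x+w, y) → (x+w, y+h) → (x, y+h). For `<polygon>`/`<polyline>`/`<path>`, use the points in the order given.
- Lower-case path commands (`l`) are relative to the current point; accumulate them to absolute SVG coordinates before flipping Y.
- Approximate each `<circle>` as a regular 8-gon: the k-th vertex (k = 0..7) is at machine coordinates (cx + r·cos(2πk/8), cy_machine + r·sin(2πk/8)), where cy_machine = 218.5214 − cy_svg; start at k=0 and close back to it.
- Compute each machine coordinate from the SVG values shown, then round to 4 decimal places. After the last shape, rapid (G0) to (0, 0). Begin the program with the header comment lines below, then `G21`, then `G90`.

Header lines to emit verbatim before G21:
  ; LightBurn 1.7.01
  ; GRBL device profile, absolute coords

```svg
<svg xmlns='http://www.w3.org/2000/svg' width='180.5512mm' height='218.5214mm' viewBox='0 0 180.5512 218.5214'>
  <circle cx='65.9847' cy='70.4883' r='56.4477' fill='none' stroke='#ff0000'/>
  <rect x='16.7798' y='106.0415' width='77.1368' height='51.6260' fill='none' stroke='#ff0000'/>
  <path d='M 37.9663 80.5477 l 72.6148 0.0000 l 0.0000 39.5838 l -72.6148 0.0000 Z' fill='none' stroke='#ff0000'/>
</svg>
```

; LightBurn 1.7.01
; GRBL device profile, absolute coords
G21
G90
G0 X122.4324 Y148.0331
M3 S796
G01 X105.8993 Y187.9477 F876
G01 X65.9847 Y204.4808
G01 X26.0701 Y187.9477
G01 X9.5370 Y148.0331
G01 X26.0701 Y108.1185
G01 X65.9847 Y91.5854
G01 X105.8993 Y108.1185
G01 X122.4324 Y148.0331
M5
G0 X16.7798 Y112.4799
M3 S796
G01 X93.9166 Y112.4799 F876
G01 X93.9166 Y60.8539
G01 X16.7798 Y60.8539
G01 X16.7798 Y112.4799
M5
G0 X37.9663 Y137.9737
M3 S796
G01 X110.5811 Y137.9737 F876
G01 X110.5811 Y98.3899
G01 X37.9663 Y98.3899
G01 X37.9663 Y137.9737
M5
G0 X0.0000 Y0.0000

viewBox `0 0 180.5512 218.5214` with mm width/height → 1 unit = 1 mm. Flip: y_m = 218.5214 − y_svg.

**Shape 1** — `<circle>` circle, stroke `#ff0000` → cut (S796, F876). Machine vertices: (122.4324,148.0331) → (105.8993,187.9477) → (65.9847,204.4808) → (26.0701,187.9477) → (9.5370,148.0331) → (26.0701,108.1185) → (65.9847,91.5854) → (105.8993,108.1185) → (122.4324,148.0331). Closed: final G1 returns to the first vertex.

**Shape 2** — `<rect>` rectangle, stroke `#ff0000` → cut (S796, F876). Machine vertices: (16.7798,112.4799) → (93.9166,112.4799) → (93.9166,60.8539) → (16.7798,60.8539) → (16.7798,112.4799). Closed: final G1 returns to the first vertex.

**Shape 3** — `<path>` rectangle, stroke `#ff0000` → cut (S796, F876). Machine vertices: (37.9663,137.9737) → (110.5811,137.9737) → (110.5811,98.3899) → (37.9663,98.3899) → (37.9663,137.9737). Closed: final G1 returns to the first vertex.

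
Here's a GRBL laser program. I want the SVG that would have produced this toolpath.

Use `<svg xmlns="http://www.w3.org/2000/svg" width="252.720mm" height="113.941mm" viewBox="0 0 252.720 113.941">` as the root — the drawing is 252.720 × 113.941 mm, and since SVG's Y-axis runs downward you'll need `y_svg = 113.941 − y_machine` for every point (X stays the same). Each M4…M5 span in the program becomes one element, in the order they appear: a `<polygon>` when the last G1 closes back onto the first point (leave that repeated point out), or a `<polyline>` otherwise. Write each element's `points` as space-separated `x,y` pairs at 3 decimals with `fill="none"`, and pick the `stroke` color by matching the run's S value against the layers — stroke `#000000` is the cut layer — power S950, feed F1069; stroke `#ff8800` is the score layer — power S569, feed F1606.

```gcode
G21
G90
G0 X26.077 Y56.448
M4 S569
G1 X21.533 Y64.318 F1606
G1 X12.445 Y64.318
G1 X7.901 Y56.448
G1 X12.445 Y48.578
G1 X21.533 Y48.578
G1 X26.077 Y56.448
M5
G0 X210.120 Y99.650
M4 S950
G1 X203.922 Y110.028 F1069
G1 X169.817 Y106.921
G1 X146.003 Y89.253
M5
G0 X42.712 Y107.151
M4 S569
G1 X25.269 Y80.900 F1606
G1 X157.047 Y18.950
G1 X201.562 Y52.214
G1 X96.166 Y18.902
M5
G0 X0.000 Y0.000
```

<svg xmlns="http://www.w3.org/2000/svg" width="252.720mm" height="113.941mm" viewBox="0 0 252.720 113.941">
  <polygon points="26.077,57.493 21.533,49.623 12.445,49.623 7.901,57.493 12.445,65.363 21.533,65.363" fill="none" stroke="#ff8800"/>
  <polyline points="210.120,14.291 203.922,3.913 169.817,7.020 146.003,24.688" fill="none" stroke="#000000"/>
  <polyline points="42.712,6.790 25.269,33.041 157.047,94.991 201.562,61.727 96.166,95.039" fill="none" stroke="#ff8800"/>
</svg>

Each laser-on run becomes one SVG element. Flip Y back into SVG space with y_svg = 113.941 − y_machine.

Run 1: the run's S569 means `#ff8800` (score). The run returns to its start, so emit a `<polygon>` with points (Y-flipped): 26.077,57.493 21.533,49.623 12.445,49.623 7.901,57.493 12.445,65.363 21.533,65.363.

Run 2: the run's S950 means `#000000` (cut). The run is open, so emit a `<polyline>` with points (Y-flipped): 210.120,14.291 203.922,3.913 169.817,7.020 146.003,24.688.

Run 3: power S569 maps to stroke `#ff8800` (score). The run is open, so emit a `<polyline>` with points (Y-flipped): 42.712,6.790 25.269,33.041 157.047,94.991 201.562,61.727 96.166,95.039.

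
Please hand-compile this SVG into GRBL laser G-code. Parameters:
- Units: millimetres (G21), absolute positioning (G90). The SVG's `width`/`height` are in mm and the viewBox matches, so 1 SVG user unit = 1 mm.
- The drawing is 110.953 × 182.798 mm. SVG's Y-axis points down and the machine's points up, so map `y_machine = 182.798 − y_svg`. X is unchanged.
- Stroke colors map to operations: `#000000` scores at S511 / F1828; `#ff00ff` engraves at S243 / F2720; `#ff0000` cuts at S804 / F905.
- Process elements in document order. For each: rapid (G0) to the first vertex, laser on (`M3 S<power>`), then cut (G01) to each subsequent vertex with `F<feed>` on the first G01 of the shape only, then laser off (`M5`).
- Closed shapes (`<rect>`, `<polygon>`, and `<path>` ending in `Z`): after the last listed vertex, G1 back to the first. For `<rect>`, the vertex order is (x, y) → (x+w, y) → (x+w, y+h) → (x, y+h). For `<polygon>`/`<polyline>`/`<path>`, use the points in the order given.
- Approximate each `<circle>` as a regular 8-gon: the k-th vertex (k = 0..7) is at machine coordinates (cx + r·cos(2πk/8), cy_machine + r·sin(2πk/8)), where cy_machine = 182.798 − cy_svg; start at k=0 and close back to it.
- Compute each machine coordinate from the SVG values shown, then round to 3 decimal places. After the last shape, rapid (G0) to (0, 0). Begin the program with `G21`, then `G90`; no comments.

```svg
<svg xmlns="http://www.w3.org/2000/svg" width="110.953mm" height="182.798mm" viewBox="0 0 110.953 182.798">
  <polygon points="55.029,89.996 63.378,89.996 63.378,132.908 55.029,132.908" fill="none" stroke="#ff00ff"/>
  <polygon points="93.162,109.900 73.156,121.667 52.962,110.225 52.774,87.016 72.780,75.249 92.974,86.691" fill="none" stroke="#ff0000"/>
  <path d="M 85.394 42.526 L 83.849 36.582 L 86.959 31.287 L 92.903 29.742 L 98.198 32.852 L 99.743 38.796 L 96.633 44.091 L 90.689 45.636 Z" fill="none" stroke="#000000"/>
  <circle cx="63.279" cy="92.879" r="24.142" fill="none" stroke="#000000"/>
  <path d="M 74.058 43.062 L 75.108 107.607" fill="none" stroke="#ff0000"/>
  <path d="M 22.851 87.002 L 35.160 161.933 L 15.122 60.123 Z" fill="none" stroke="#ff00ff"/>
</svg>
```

G21
G90
G0 X55.029 Y92.802
M3 S243
G01 X63.378 Y92.802 F2720
G01 X63.378 Y49.890
G01 X55.029 Y49.890
G01 X55.029 Y92.802
M5
G0 X93.162 Y72.898
M3 S804
G01 X73.156 Y61.131 F905
G01 X52.962 Y72.573
G01 X52.774 Y95.782
G01 X72.780 Y107.549
G01 X92.974 Y96.107
G01 X93.162 Y72.898
M5
G0 X85.394 Y140.272
M3 S511
G01 X83.849 Y146.216 F1828
G01 X86.959 Y151.511
G01 X92.903 Y153.056
G01 X98.198 Y149.946
G01 X99.743 Y144.002
G01 X96.633 Y138.707
G01 X90.689 Y137.162
G01 X85.394 Y140.272
M5
G0 X87.421 Y89.919
M3 S511
G01 X80.350 Y106.990 F1828
G01 X63.279 Y114.061
G01 X46.208 Y106.990
G01 X39.137 Y89.919
G01 X46.208 Y72.848
G01 X63.279 Y65.777
G01 X80.350 Y72.848
G01 X87.421 Y89.919
M5
G0 X74.058 Y139.736
M3 S804
G01 X75.108 Y75.191 F905
M5
G0 X22.851 Y95.796
M3 S243
G01 X35.160 Y20.865 F2720
G01 X15.122 Y122.675
G01 X22.851 Y95.796
M5
G0 X0.000 Y0.000

viewBox `0 0 110.953 182.798` with mm width/height → 1 unit = 1 mm. Flip: y_m = 182.798 − y_svg.

**Shape 1** — `<polygon>` rectangle, stroke `#ff00ff` → engrave (S243, F2720). Machine vertices: (55.029,92.802) → (63.378,92.802) → (63.378,49.890) → (55.029,49.890) → (55.029,92.802). Closed: final G1 returns to the first vertex.

**Shape 2** — `<polygon>` regular polygon, stroke `#ff0000` → cut (S804, F905). Machine vertices: (93.162,72.898) → (73.156,61.131) → (52.962,72.573) → (52.774,95.782) → (72.780,107.549) → (92.974,96.107) → (93.162,72.898). Closed: final G1 returns to the first vertex.

**Shape 3** — `<path>` regular polygon, stroke `#000000` → score (S511, F1828). Machine vertices: (85.394,140.272) → (83.849,146.216) → (86.959,151.511) → (92.903,153.056) → (98.198,149.946) → (99.743,144.002) → (96.633,138.707) → (90.689,137.162) → (85.394,140.272). Closed: final G1 returns to the first vertex.

**Shape 4** — `<circle>` circle, stroke `#000000` → score (S511, F1828). Machine vertices: (87.421,89.919) → (80.350,106.990) → (63.279,114.061) → (46.208,106.990) → (39.137,89.919) → (46.208,72.848) → (63.279,65.777) → (80.350,72.848) → (87.421,89.919). Closed: final G1 returns to the first vertex.

**Shape 5** — `<path>` line segment, stroke `#ff0000` → cut (S804, F905). Machine vertices: (74.058,139.736) → (75.108,75.191). Open path.

**Shape 6** — `<path>` closed polygon, stroke `#ff00ff` → engrave (S243, F2720). Machine vertices: (22.851,95.796) → (35.160,20.865) → (15.122,122.675) → (22.851,95.796). Closed: final G1 returns to the first vertex.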